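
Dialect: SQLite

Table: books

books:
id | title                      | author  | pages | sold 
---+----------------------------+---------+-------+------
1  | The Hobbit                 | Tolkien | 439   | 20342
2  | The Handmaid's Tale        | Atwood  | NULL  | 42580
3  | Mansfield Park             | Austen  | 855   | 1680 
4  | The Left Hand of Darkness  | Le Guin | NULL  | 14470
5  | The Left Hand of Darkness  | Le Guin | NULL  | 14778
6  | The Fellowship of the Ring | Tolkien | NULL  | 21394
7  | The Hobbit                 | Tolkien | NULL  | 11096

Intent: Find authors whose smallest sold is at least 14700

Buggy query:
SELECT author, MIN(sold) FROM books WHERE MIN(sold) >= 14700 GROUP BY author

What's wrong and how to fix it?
Bug: MIN() in WHERE is a misuse of aggregate

Fix: Use HAVING for the per-group MIN condition

Corrected query:
SELECT author, MIN(sold) FROM books GROUP BY author HAVING MIN(sold) >= 14700

Result:
author | MIN(sold)
-------+----------
Atwood | 42580    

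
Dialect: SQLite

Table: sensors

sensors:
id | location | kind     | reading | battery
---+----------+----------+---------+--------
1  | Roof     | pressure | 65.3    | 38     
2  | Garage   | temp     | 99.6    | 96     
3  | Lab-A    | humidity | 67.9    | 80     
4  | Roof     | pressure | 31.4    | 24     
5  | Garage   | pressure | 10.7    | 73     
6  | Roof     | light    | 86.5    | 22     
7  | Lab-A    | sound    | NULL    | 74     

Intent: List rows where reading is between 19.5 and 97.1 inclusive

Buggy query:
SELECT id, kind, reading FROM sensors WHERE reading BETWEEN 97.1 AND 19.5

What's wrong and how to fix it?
Bug: BETWEEN expects the lower bound first; with 97.1 AND 19.5 the range is empty

Fix: Write BETWEEN 19.5 AND 97.1

Corrected query:
SELECT id, kind, reading FROM sensors WHERE reading BETWEEN 19.5 AND 97.1

Result:
id | kind     | reading
---+----------+--------
1  | pressure | 65.3   
3  | humidity | 67.9   
4  | pressure | 31.4   
6  | light    | 86.5   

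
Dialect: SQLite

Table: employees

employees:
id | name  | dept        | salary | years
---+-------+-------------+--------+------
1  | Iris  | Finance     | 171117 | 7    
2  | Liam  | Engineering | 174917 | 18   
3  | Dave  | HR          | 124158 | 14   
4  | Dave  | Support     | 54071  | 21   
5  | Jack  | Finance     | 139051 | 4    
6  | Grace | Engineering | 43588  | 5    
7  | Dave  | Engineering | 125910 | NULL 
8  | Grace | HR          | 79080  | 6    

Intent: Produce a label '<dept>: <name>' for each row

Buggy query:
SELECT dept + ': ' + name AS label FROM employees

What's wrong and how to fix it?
Bug: '+' is numeric addition; on text columns SQLite converts them to 0 instead of concatenating

Fix: Replace + with || to concatenate text

Corrected query:
SELECT dept || ': ' || name AS label FROM employees

Result:
label             
------------------
Finance: Iris     
Engineering: Liam 
HR: Dave          
Support: Dave     
Finance: Jack     
Engineering: Grace
Engineering: Dave 
HR: Grace         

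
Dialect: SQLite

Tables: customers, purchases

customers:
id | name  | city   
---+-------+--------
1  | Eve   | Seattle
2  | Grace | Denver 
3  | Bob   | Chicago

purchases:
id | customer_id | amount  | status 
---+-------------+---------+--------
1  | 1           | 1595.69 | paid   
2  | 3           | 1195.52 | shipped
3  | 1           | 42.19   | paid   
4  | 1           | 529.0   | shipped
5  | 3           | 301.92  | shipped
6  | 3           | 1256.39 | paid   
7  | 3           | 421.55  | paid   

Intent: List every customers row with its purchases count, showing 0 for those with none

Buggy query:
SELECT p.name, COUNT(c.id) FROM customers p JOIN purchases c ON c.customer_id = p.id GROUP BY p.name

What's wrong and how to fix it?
Bug: INNER JOIN drops customers rows that have no matching purchases rows

Fix: Switch to LEFT JOIN to retain unmatched parent rows

Corrected query:
SELECT p.name, COUNT(c.id) FROM customers p LEFT JOIN purchases c ON c.customer_id = p.id GROUP BY p.name

Result:
name  | COUNT(c.id)
------+------------
Bob   | 4          
Eve   | 3          
Grace | 0          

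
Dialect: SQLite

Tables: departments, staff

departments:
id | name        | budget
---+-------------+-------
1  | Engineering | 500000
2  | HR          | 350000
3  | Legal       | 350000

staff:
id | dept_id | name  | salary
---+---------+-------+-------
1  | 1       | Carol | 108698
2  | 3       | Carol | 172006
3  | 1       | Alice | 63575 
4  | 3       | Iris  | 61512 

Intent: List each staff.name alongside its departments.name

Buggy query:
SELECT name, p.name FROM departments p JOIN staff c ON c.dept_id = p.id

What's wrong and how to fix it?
Bug: Both tables have a 'name' column; the unqualified reference is ambiguous

Fix: Prefix ambiguous columns with the table alias

Corrected query:
SELECT c.name, p.name FROM departments p JOIN staff c ON c.dept_id = p.id

Result:
name  | name       
------+------------
Carol | Engineering
Carol | Legal      
Alice | Engineering
Iris  | Legal      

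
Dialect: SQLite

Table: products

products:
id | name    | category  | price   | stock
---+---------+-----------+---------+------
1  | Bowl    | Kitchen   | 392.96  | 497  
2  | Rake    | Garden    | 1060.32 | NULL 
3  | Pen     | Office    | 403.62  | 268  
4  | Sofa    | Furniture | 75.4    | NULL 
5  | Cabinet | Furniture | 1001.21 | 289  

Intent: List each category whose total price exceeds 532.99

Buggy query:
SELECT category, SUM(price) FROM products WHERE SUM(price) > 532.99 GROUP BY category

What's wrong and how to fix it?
Bug: Aggregate functions cannot appear in a WHERE clause

Fix: Use HAVING (which filters groups after aggregation) instead of WHERE

Corrected query:
SELECT category, SUM(price) FROM products GROUP BY category HAVING SUM(price) > 532.99

Result:
category  | SUM(price)
----------+-----------
Furniture | 1076.61   
Garden    | 1060.32   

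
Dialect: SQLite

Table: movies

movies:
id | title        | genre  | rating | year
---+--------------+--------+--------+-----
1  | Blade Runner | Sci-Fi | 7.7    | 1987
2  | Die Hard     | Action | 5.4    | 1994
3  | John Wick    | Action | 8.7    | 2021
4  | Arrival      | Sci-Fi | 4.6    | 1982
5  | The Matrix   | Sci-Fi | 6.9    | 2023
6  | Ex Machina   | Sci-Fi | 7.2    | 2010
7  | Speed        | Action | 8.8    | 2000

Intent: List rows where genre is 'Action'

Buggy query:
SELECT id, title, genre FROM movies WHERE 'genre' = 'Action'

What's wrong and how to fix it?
Bug: Single quotes denote string literals in SQL; the column name is being compared as a constant string

Fix: Remove the quotes around the column name (or use double quotes for an identifier)

Corrected query:
SELECT id, title, genre FROM movies WHERE genre = 'Action'

Result:
id | title     | genre 
---+-----------+-------
2  | Die Hard  | Action
3  | John Wick | Action
7  | Speed     | Action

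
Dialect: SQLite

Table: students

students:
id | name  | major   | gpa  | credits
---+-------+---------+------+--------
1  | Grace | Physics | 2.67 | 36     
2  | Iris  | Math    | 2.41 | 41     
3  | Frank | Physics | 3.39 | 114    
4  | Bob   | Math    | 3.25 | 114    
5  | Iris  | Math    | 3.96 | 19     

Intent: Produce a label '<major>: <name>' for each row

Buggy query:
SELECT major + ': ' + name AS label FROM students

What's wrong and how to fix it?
Bug: '+' is numeric addition; on text columns SQLite converts them to 0 instead of concatenating

Fix: Replace + with || to concatenate text

Corrected query:
SELECT major || ': ' || name AS label FROM students

Result:
label         
--------------
Physics: Grace
Math: Iris    
Physics: Frank
Math: Bob     
Math: Iris    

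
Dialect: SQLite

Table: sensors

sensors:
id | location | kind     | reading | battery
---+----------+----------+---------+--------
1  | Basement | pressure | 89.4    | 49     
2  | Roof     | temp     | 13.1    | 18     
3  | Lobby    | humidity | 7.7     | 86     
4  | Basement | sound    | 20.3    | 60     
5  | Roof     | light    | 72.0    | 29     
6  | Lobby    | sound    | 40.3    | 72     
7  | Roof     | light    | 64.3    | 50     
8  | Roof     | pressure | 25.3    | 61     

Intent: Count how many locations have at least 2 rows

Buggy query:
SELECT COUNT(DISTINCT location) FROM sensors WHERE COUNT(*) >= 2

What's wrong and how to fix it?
Bug: WHERE filters individual rows, not groups, so a group-level COUNT is invalid there

Fix: Use a subquery that GROUPs and filters with HAVING, then count its rows

Corrected query:
SELECT COUNT(*) FROM (SELECT location FROM sensors GROUP BY location HAVING COUNT(*) >= 2)

Result:
COUNT(*)
--------
3       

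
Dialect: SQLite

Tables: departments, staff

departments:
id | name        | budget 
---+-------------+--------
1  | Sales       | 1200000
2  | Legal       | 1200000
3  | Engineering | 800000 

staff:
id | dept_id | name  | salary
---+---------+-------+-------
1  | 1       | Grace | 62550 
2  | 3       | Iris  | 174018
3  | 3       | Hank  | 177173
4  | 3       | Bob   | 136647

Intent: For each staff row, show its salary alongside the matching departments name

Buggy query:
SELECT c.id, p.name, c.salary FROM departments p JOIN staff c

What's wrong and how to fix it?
Bug: Missing join condition: each staff row is matched to all departments rows instead of just its own

Fix: Add ON c.dept_id = p.id to the JOIN

Corrected query:
SELECT c.id, p.name, c.salary FROM departments p JOIN staff c ON c.dept_id = p.id

Result:
id | name        | salary
---+-------------+-------
1  | Sales       | 62550 
2  | Engineering | 174018
3  | Engineering | 177173
4  | Engineering | 136647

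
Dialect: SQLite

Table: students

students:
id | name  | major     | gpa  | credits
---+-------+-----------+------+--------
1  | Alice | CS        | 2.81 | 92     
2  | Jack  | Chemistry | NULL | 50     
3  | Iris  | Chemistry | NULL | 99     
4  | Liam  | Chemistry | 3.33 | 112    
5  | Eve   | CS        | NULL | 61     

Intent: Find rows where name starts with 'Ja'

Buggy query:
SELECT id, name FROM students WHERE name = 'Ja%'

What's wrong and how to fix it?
Bug: '=' compares the literal string including the % character; pattern matching needs LIKE

Fix: Use LIKE for wildcard pattern matching

Corrected query:
SELECT id, name FROM students WHERE name LIKE 'Ja%'

Result:
id | name
---+-----
2  | Jack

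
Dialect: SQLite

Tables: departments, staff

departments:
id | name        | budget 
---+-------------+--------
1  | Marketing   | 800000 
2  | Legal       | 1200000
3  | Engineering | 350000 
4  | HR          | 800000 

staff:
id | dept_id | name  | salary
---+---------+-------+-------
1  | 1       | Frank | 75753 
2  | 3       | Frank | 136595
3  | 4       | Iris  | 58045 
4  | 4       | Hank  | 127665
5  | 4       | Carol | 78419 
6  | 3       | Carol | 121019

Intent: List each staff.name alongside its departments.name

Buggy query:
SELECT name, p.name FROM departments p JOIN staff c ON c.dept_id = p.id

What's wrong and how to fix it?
Bug: 'name' exists in both joined tables, so the database can't tell which one is meant

Fix: Prefix ambiguous columns with the table alias

Corrected query:
SELECT c.name, p.name FROM departments p JOIN staff c ON c.dept_id = p.id

Result:
name  | name       
------+------------
Frank | Marketing  
Frank | Engineering
Iris  | HR         
Hank  | HR         
Carol | HR         
Carol | Engineering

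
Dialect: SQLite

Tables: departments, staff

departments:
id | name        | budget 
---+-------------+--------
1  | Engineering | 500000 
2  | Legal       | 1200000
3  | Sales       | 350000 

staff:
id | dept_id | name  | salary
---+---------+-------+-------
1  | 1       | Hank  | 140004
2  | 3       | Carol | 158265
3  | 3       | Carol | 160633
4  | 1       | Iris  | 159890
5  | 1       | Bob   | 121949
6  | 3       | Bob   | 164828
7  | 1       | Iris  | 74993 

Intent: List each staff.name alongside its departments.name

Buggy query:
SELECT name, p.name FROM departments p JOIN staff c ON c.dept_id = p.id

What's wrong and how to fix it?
Bug: Both tables have a 'name' column; the unqualified reference is ambiguous

Fix: Qualify the column with its table alias (c.name)

Corrected query:
SELECT c.name, p.name FROM departments p JOIN staff c ON c.dept_id = p.id

Result:
name  | name       
------+------------
Hank  | Engineering
Carol | Sales      
Carol | Sales      
Iris  | Engineering
Bob   | Engineering
Bob   | Sales      
Iris  | Engineering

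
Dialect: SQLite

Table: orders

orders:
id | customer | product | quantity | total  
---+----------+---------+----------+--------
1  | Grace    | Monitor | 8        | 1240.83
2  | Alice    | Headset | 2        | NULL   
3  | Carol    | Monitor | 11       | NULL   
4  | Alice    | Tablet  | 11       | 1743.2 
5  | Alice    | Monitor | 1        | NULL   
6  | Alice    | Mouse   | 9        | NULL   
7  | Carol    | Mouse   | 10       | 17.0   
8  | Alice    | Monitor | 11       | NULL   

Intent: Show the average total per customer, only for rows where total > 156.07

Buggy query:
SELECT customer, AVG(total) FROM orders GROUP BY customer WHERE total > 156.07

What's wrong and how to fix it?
Bug: WHERE cannot follow GROUP BY

Fix: Move the WHERE clause before GROUP BY

Corrected query:
SELECT customer, AVG(total) FROM orders WHERE total > 156.07 GROUP BY customer

Result:
customer | AVG(total)
---------+-----------
Alice    | 1743.2    
Grace    | 1240.83   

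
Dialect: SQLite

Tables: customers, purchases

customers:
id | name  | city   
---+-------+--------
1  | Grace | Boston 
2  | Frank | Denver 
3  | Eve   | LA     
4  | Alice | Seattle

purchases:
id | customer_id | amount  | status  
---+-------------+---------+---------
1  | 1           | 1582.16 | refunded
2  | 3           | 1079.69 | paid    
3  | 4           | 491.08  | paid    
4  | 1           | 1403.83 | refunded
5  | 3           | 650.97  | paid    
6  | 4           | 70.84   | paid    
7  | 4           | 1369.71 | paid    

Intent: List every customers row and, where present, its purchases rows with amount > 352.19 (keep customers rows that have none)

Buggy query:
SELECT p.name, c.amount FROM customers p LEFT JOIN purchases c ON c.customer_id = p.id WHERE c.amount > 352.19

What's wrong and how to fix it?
Bug: A WHERE condition on the right-hand table after LEFT JOIN drops unmatched parents

Fix: Put 'c.amount > 352.19' in the JOIN's ON clause instead of WHERE

Corrected query:
SELECT p.name, c.amount FROM customers p LEFT JOIN purchases c ON c.customer_id = p.id AND c.amount > 352.19

Result:
name  | amount 
------+--------
Grace | 1403.83
Grace | 1582.16
Frank | NULL   
Eve   | 650.97 
Eve   | 1079.69
Alice | 491.08 
Alice | 1369.71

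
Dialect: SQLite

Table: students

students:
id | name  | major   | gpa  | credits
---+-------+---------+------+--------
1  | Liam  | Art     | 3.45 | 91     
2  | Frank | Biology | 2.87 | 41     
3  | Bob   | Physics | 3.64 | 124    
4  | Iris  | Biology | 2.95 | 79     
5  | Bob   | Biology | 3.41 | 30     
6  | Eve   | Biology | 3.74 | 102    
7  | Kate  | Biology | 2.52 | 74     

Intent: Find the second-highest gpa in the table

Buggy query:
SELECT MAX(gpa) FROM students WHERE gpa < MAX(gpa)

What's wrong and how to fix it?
Bug: The inner MAX is an aggregate inside WHERE, which is not allowed

Fix: Put the inner MAX in a scalar subquery

Corrected query:
SELECT MAX(gpa) FROM students WHERE gpa < (SELECT MAX(gpa) FROM students)

Result:
MAX(gpa)
--------
3.64    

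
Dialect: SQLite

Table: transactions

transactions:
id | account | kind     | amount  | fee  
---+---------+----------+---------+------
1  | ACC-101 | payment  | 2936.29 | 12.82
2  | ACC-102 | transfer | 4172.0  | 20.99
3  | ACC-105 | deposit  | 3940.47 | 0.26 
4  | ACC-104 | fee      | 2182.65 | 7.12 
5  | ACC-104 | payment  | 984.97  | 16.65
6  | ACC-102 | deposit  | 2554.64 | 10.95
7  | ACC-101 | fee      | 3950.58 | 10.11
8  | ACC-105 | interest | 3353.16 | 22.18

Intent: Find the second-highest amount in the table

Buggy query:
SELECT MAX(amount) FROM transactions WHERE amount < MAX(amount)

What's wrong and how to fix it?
Bug: The inner MAX is an aggregate inside WHERE, which is not allowed

Fix: Put the inner MAX in a scalar subquery

Corrected query:
SELECT MAX(amount) FROM transactions WHERE amount < (SELECT MAX(amount) FROM transactions)

Result:
MAX(amount)
-----------
3950.58    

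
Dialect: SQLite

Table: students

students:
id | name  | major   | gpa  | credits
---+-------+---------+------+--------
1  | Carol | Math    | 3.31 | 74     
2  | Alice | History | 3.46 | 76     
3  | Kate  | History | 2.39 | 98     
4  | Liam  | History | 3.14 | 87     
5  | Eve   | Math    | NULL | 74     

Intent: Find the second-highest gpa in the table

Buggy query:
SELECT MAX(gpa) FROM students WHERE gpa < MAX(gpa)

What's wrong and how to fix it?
Bug: The inner MAX is an aggregate inside WHERE, which is not allowed

Fix: Compute the overall MAX in a subquery, then take MAX of rows below it

Corrected query:
SELECT MAX(gpa) FROM students WHERE gpa < (SELECT MAX(gpa) FROM students)

Result:
MAX(gpa)
--------
3.31    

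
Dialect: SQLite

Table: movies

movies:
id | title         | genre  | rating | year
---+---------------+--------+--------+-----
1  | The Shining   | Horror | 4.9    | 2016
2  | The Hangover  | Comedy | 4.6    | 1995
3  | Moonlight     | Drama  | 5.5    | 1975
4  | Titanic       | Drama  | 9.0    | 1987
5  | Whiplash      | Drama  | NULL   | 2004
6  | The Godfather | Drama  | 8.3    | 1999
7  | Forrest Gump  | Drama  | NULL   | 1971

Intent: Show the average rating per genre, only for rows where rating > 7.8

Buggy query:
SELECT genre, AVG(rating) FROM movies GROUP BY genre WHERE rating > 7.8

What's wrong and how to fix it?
Bug: Row-level WHERE must come before GROUP BY in the clause order

Fix: Move the WHERE clause before GROUP BY

Corrected query:
SELECT genre, AVG(rating) FROM movies WHERE rating > 7.8 GROUP BY genre

Result:
genre | AVG(rating)
------+------------
Drama | 8.65       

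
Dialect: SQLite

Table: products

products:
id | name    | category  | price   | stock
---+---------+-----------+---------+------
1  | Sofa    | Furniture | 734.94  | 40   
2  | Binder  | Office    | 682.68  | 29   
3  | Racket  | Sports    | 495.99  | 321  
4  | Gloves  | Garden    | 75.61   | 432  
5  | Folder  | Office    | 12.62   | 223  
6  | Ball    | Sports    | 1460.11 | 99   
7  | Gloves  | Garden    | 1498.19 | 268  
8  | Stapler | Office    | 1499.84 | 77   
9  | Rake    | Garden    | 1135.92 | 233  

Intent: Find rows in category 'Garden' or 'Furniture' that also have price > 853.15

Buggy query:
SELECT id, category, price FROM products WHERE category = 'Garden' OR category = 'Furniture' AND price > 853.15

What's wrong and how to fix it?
Bug: AND binds tighter than OR, so this parses as category = 'Garden' OR (category = 'Furniture' AND price > 853.15)

Fix: Add parentheses around the OR so the AND applies to both alternatives

Corrected query:
SELECT id, category, price FROM products WHERE (category = 'Garden' OR category = 'Furniture') AND price > 853.15

Result:
id | category | price  
---+----------+--------
7  | Garden   | 1498.19
9  | Garden   | 1135.92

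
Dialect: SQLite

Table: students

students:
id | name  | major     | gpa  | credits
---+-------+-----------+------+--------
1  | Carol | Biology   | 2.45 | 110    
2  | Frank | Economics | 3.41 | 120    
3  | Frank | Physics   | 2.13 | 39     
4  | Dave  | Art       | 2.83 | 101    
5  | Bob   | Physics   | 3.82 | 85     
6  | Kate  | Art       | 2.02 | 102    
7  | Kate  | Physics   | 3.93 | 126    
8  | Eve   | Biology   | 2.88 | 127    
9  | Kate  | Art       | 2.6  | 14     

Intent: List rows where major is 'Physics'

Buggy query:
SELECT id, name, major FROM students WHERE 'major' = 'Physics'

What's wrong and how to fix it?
Bug: 'major' in single quotes is a string literal, not the column; the comparison is literal-vs-literal and never true

Fix: Remove the quotes around the column name (or use double quotes for an identifier)

Corrected query:
SELECT id, name, major FROM students WHERE major = 'Physics'

Result:
id | name  | major  
---+-------+--------
3  | Frank | Physics
5  | Bob   | Physics
7  | Kate  | Physics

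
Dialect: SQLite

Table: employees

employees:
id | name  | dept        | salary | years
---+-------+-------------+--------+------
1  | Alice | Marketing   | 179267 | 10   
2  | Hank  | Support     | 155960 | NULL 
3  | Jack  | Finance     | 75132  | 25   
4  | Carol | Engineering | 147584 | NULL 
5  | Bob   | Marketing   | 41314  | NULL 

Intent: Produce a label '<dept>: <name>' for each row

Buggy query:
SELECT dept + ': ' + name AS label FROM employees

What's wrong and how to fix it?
Bug: '+' is numeric addition; on text columns SQLite converts them to 0 instead of concatenating

Fix: Use the || operator for string concatenation

Corrected query:
SELECT dept || ': ' || name AS label FROM employees

Result:
label             
------------------
Marketing: Alice  
Support: Hank     
Finance: Jack     
Engineering: Carol
Marketing: Bob    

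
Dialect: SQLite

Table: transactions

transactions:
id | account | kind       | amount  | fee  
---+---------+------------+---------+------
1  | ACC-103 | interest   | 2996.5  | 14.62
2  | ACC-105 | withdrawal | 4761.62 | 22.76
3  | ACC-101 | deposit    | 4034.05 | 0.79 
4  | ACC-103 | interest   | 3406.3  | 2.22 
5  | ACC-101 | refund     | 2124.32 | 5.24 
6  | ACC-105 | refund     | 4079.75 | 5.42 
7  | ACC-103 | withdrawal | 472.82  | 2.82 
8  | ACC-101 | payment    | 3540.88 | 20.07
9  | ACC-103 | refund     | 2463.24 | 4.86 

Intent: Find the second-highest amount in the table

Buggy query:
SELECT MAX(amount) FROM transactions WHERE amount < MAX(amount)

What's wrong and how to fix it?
Bug: MAX(amount) on the right of the comparison is an aggregate-in-WHERE error

Fix: Put the inner MAX in a scalar subquery

Corrected query:
SELECT MAX(amount) FROM transactions WHERE amount < (SELECT MAX(amount) FROM transactions)

Result:
MAX(amount)
-----------
4079.75    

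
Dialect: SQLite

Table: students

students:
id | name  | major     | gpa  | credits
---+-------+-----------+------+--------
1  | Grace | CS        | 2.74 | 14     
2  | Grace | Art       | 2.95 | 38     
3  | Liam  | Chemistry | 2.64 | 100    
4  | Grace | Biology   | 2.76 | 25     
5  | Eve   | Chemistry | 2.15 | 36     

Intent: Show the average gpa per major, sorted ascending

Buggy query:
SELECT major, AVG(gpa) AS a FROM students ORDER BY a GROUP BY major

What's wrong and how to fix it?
Bug: ORDER BY appears before GROUP BY; SQL clause order requires GROUP BY first

Fix: Reorder: SELECT … FROM … GROUP BY … ORDER BY …

Corrected query:
SELECT major, AVG(gpa) AS a FROM students GROUP BY major ORDER BY a

Result:
major     | a    
----------+------
Chemistry | 2.395
CS        | 2.74 
Biology   | 2.76 
Art       | 2.95 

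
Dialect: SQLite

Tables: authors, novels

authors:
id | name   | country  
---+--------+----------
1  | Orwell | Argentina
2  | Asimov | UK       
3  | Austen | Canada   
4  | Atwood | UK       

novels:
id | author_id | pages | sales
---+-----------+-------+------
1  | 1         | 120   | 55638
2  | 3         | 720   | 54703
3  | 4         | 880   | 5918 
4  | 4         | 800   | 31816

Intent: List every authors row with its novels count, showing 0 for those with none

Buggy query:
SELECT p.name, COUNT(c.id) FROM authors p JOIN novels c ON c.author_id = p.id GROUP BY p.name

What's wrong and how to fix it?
Bug: INNER JOIN drops authors rows that have no matching novels rows

Fix: Switch to LEFT JOIN to retain unmatched parent rows

Corrected query:
SELECT p.name, COUNT(c.id) FROM authors p LEFT JOIN novels c ON c.author_id = p.id GROUP BY p.name

Result:
name   | COUNT(c.id)
-------+------------
Asimov | 0          
Atwood | 2          
Austen | 1          
Orwell | 1          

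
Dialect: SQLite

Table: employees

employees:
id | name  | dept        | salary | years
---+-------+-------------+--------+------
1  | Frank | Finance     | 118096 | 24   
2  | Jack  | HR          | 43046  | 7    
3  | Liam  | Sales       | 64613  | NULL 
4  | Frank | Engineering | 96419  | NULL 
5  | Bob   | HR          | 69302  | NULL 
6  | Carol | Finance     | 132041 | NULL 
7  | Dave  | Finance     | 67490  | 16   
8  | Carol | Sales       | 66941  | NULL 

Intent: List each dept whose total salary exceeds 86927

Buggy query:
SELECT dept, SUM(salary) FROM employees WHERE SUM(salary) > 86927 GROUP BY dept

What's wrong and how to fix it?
Bug: SUM(salary) is an aggregate, but WHERE filters rows before aggregation

Fix: Use HAVING (which filters groups after aggregation) instead of WHERE

Corrected query:
SELECT dept, SUM(salary) FROM employees GROUP BY dept HAVING SUM(salary) > 86927

Result:
dept        | SUM(salary)
------------+------------
Engineering | 96419      
Finance     | 317627     
HR          | 112348     
Sales       | 131554     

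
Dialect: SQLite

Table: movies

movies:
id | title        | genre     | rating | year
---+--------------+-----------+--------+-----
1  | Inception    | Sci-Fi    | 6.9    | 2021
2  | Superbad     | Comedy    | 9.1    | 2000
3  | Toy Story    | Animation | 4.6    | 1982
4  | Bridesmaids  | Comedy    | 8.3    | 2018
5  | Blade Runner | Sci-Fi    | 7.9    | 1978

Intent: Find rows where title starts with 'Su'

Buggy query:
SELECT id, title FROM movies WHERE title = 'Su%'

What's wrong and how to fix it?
Bug: '=' compares the literal string including the % character; pattern matching needs LIKE

Fix: Replace '=' with LIKE so 'Su%' is treated as a pattern

Corrected query:
SELECT id, title FROM movies WHERE title LIKE 'Su%'

Result:
id | title   
---+---------
2  | Superbad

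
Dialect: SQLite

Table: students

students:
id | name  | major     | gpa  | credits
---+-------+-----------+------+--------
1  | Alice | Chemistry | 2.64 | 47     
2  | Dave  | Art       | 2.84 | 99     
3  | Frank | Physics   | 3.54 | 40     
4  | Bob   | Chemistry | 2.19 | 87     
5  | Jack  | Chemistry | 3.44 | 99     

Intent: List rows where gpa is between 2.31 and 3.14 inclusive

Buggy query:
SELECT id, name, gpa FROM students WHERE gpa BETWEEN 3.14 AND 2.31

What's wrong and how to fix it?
Bug: BETWEEN expects the lower bound first; with 3.14 AND 2.31 the range is empty

Fix: Write BETWEEN 2.31 AND 3.14

Corrected query:
SELECT id, name, gpa FROM students WHERE gpa BETWEEN 2.31 AND 3.14

Result:
id | name  | gpa 
---+-------+-----
1  | Alice | 2.64
2  | Dave  | 2.84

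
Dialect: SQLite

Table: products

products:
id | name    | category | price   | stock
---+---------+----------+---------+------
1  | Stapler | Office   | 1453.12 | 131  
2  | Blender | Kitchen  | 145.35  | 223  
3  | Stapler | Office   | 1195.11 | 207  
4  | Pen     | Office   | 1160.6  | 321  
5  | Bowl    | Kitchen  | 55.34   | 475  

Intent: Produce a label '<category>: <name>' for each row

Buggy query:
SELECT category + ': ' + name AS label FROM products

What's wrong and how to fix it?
Bug: SQLite uses || for string concatenation; + coerces text to numbers (yielding 0)

Fix: Use the || operator for string concatenation

Corrected query:
SELECT category || ': ' || name AS label FROM products

Result:
label           
----------------
Office: Stapler 
Kitchen: Blender
Office: Stapler 
Office: Pen     
Kitchen: Bowl   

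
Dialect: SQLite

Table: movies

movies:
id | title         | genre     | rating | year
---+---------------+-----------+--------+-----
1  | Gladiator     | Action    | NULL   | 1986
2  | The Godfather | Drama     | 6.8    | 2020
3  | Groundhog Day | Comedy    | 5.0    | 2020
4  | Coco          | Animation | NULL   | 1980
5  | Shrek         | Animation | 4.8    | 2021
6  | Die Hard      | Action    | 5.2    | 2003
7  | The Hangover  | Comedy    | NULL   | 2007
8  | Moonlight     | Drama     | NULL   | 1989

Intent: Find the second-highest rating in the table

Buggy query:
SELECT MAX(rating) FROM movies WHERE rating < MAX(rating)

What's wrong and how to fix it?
Bug: MAX(rating) on the right of the comparison is an aggregate-in-WHERE error

Fix: Compute the overall MAX in a subquery, then take MAX of rows below it

Corrected query:
SELECT MAX(rating) FROM movies WHERE rating < (SELECT MAX(rating) FROM movies)

Result:
MAX(rating)
-----------
5.2        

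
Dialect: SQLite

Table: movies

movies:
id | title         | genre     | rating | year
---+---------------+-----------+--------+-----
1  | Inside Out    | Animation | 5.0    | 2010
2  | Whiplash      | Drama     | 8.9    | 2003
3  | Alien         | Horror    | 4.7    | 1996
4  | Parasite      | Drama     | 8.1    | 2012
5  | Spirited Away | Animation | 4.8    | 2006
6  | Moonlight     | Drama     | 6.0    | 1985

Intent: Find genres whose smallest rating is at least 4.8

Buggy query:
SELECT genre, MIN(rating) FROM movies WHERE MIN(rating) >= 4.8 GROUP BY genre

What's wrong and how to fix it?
Bug: Aggregates like MIN are computed per group after WHERE runs

Fix: Use HAVING for the per-group MIN condition

Corrected query:
SELECT genre, MIN(rating) FROM movies GROUP BY genre HAVING MIN(rating) >= 4.8

Result:
genre     | MIN(rating)
----------+------------
Animation | 4.8        
Drama     | 6          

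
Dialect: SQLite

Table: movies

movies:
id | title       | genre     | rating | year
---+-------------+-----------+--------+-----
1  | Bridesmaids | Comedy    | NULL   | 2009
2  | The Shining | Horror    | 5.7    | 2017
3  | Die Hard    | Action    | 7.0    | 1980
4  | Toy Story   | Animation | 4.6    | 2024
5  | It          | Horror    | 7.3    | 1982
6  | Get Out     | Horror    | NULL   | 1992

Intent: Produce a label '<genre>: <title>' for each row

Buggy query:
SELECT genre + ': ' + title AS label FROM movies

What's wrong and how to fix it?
Bug: '+' is numeric addition; on text columns SQLite converts them to 0 instead of concatenating

Fix: Use the || operator for string concatenation

Corrected query:
SELECT genre || ': ' || title AS label FROM movies

Result:
label               
--------------------
Comedy: Bridesmaids 
Horror: The Shining 
Action: Die Hard    
Animation: Toy Story
Horror: It          
Horror: Get Out     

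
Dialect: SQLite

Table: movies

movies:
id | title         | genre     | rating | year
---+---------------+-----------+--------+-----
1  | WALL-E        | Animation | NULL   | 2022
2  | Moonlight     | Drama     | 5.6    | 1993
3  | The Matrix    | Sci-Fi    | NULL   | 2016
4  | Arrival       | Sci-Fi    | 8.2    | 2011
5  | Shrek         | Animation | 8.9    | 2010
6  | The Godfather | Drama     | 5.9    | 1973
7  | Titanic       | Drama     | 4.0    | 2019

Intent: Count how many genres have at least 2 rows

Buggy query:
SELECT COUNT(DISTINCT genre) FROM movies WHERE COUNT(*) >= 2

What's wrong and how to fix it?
Bug: COUNT(*) cannot appear in WHERE; the per-group count doesn't exist yet

Fix: Use a subquery that GROUPs and filters with HAVING, then count its rows

Corrected query:
SELECT COUNT(*) FROM (SELECT genre FROM movies GROUP BY genre HAVING COUNT(*) >= 2)

Result:
COUNT(*)
--------
3       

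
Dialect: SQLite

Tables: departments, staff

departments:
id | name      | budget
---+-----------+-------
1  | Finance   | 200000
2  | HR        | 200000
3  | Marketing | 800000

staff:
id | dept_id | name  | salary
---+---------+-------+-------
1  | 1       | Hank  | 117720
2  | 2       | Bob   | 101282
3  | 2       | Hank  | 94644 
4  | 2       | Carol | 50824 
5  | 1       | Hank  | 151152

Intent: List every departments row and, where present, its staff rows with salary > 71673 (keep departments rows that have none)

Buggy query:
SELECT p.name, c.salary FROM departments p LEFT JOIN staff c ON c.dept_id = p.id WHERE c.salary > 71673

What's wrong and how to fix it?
Bug: A WHERE condition on the right-hand table after LEFT JOIN drops unmatched parents

Fix: Put 'c.salary > 71673' in the JOIN's ON clause instead of WHERE

Corrected query:
SELECT p.name, c.salary FROM departments p LEFT JOIN staff c ON c.dept_id = p.id AND c.salary > 71673

Result:
name      | salary
----------+-------
Finance   | 117720
Finance   | 151152
HR        | 94644 
HR        | 101282
Marketing | NULL  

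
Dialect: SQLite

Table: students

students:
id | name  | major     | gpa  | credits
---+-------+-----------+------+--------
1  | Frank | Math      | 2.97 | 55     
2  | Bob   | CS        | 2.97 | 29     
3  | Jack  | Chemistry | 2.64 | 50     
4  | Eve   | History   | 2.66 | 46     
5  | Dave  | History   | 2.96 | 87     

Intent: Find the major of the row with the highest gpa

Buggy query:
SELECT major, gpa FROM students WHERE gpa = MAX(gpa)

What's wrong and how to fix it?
Bug: WHERE is evaluated per row; an aggregate over the whole table isn't defined there

Fix: Use a subquery: WHERE gpa = (SELECT MAX(gpa) FROM students)

Corrected query:
SELECT major, gpa FROM students WHERE gpa = (SELECT MAX(gpa) FROM students)

Result:
major | gpa 
------+-----
Math  | 2.97
CS    | 2.97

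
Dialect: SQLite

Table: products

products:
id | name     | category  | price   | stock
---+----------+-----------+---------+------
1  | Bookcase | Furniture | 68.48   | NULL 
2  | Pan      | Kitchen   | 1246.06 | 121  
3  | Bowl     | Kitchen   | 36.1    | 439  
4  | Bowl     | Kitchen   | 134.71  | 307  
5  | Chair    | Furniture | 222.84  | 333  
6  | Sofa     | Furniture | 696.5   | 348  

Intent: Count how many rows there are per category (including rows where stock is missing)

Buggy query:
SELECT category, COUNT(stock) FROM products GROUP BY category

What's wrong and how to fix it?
Bug: COUNT(column) counts non-NULL values only; rows with NULL stock aren't counted

Fix: Use COUNT(*) to count all rows regardless of NULL

Corrected query:
SELECT category, COUNT(*) FROM products GROUP BY category

Result:
category  | COUNT(*)
----------+---------
Furniture | 3       
Kitchen   | 3       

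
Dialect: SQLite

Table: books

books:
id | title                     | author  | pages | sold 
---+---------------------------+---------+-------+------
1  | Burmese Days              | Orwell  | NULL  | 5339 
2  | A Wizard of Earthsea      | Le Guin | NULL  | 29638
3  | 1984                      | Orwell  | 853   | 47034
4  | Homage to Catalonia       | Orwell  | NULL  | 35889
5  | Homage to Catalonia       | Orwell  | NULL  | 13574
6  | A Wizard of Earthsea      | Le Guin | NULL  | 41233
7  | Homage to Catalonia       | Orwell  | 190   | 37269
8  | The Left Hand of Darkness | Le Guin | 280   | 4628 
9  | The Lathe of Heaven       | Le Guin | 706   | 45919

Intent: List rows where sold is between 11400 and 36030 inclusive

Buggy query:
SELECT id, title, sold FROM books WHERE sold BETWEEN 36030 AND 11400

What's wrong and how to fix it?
Bug: BETWEEN expects the lower bound first; with 36030 AND 11400 the range is empty

Fix: Swap the bounds so the smaller value comes first

Corrected query:
SELECT id, title, sold FROM books WHERE sold BETWEEN 11400 AND 36030

Result:
id | title                | sold 
---+----------------------+------
2  | A Wizard of Earthsea | 29638
4  | Homage to Catalonia  | 35889
5  | Homage to Catalonia  | 13574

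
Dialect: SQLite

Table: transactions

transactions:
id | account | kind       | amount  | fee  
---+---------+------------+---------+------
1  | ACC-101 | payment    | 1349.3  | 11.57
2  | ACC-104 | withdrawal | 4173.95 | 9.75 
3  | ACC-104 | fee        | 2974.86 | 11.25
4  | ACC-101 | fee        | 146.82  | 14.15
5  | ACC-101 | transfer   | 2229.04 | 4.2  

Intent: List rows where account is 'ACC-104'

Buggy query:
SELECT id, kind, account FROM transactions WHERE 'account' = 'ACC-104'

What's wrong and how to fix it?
Bug: Single quotes denote string literals in SQL; the column name is being compared as a constant string

Fix: Remove the quotes around the column name (or use double quotes for an identifier)

Corrected query:
SELECT id, kind, account FROM transactions WHERE account = 'ACC-104'

Result:
id | kind       | account
---+------------+--------
2  | withdrawal | ACC-104
3  | fee        | ACC-104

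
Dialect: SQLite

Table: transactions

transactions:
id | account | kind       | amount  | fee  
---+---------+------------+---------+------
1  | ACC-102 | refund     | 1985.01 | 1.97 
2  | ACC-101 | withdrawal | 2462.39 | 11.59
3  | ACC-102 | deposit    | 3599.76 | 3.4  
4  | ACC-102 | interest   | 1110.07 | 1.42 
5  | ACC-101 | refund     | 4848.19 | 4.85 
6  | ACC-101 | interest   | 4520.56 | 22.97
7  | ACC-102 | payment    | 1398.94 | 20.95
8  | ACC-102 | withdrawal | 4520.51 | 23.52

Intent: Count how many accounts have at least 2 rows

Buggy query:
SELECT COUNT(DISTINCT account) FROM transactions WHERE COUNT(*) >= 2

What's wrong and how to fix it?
Bug: COUNT(*) cannot appear in WHERE; the per-group count doesn't exist yet

Fix: Group first with HAVING COUNT(*) >= 2, then COUNT the resulting groups

Corrected query:
SELECT COUNT(*) FROM (SELECT account FROM transactions GROUP BY account HAVING COUNT(*) >= 2)

Result:
COUNT(*)
--------
2       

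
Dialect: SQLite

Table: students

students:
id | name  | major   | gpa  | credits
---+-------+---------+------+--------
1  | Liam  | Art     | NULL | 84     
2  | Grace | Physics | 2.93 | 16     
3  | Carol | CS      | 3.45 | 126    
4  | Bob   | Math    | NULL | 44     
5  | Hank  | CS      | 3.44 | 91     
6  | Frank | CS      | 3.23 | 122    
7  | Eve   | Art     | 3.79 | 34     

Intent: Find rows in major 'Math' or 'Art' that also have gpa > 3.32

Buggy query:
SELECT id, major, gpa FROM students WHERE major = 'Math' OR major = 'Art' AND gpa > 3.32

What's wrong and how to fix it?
Bug: Without parentheses, AND is evaluated before OR, so the gpa filter only applies to the 'Art' branch

Fix: Group the OR with parentheses (or use IN), then AND the threshold

Corrected query:
SELECT id, major, gpa FROM students WHERE (major = 'Math' OR major = 'Art') AND gpa > 3.32

Result:
id | major | gpa 
---+-------+-----
7  | Art   | 3.79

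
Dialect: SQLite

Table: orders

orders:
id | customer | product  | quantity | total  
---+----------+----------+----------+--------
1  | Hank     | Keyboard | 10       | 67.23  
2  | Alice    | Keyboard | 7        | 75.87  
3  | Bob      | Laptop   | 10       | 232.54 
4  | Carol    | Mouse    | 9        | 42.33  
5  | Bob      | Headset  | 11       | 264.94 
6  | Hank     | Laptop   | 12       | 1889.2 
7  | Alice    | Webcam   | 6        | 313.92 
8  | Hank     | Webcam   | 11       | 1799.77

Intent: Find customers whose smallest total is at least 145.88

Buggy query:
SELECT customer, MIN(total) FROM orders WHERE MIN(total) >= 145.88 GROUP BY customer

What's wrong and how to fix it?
Bug: Aggregates like MIN are computed per group after WHERE runs

Fix: Use HAVING for the per-group MIN condition

Corrected query:
SELECT customer, MIN(total) FROM orders GROUP BY customer HAVING MIN(total) >= 145.88

Result:
customer | MIN(total)
---------+-----------
Bob      | 232.54    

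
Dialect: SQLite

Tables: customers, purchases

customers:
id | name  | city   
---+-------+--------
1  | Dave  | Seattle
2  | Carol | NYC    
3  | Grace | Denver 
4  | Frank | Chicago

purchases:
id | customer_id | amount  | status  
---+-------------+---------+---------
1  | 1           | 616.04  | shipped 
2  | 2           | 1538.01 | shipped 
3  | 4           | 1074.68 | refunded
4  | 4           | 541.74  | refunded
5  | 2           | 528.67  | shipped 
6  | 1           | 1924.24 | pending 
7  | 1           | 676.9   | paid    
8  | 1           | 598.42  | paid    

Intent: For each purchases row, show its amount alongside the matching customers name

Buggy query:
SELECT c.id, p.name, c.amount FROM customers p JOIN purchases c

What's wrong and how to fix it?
Bug: JOIN with no ON clause produces a cartesian product; every purchases row pairs with every customers row

Fix: Add ON c.customer_id = p.id to the JOIN

Corrected query:
SELECT c.id, p.name, c.amount FROM customers p JOIN purchases c ON c.customer_id = p.id

Result:
id | name  | amount 
---+-------+--------
1  | Dave  | 616.04 
2  | Carol | 1538.01
3  | Frank | 1074.68
4  | Frank | 541.74 
5  | Carol | 528.67 
6  | Dave  | 1924.24
7  | Dave  | 676.9  
8  | Dave  | 598.42 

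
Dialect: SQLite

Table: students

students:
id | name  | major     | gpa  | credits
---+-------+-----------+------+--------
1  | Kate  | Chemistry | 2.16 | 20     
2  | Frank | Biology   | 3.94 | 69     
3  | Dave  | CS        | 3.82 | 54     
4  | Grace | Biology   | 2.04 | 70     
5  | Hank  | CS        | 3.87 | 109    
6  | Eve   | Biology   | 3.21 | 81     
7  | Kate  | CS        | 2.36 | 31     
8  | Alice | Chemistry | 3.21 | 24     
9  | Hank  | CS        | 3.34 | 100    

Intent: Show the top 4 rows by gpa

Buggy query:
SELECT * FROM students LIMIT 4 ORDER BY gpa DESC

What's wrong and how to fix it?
Bug: ORDER BY cannot follow LIMIT; LIMIT is the final clause

Fix: Sort with ORDER BY, then apply LIMIT

Corrected query:
SELECT * FROM students ORDER BY gpa DESC LIMIT 4

Result:
id | name  | major   | gpa  | credits
---+-------+---------+------+--------
2  | Frank | Biology | 3.94 | 69     
5  | Hank  | CS      | 3.87 | 109    
3  | Dave  | CS      | 3.82 | 54     
9  | Hank  | CS      | 3.34 | 100    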